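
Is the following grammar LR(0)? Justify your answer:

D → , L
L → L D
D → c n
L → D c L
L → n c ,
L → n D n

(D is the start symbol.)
No. Shift-reduce conflict between [D → , L .] and [D → . , L]

A grammar is LR(0) if no state in the canonical LR(0) collection has:
  - both a shift item (dot before a terminal) and a complete item (shift-reduce conflict), or
  - two or more complete items (reduce-reduce conflict; the accept item [D' → D .] counts as a complete item here).

Augment with D' → D and build the canonical LR(0) collection (I0 = CLOSURE({[D' → . D]}), then GOTO on every symbol after a dot until no new states appear). It has 15 states:
  I0: { [D → . , L], [D → . c n], [D' → . D] }  — shift
  I1: { [D → , . L], [D → . , L], [D → . c n], [L → . D c L], [L → . L D], [L → . n D n], [L → . n c ,] }  — shift
  I2: { [D' → D .] }  — accept
  I3: { [D → c . n] }  — shift
  I4: { [D → c n .] }  — reduce
  I5: { [L → D . c L] }  — shift
  I6: { [D → , L .], [D → . , L], [D → . c n], [L → L . D] }  — shift, reduce
  I7: { [D → . , L], [D → . c n], [L → n . D n], [L → n . c ,] }  — shift
  I8: { [L → n D . n] }  — shift
  I9: { [D → c . n], [L → n c . ,] }  — shift
  I10: { [L → n c , .] }  — reduce
  I11: { [L → n D n .] }  — reduce
  I12: { [L → L D .] }  — reduce
  I13: { [D → . , L], [D → . c n], [L → . D c L], [L → . L D], [L → . n D n], [L → . n c ,], [L → D c . L] }  — shift
  I14: { [D → . , L], [D → . c n], [L → D c L .], [L → L . D] }  — shift, reduce

Conflict in state I6:
  Shift-reduce conflict between [D → , L .] and [D → . , L]
So the grammar is NOT LR(0).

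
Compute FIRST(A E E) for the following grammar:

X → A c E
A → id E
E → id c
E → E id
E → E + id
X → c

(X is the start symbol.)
FIRST sets of the non-terminals involved (from the grammar, by fixed-point iteration):
  FIRST(A) = { 'id' }

To compute FIRST(A E E), process the symbols left to right:
Symbol A is a non-terminal. Add FIRST(A) \ {ε} = { 'id' }
A is not nullable (ε ∉ FIRST(A)), so stop here.
FIRST(A E E) = { 'id' }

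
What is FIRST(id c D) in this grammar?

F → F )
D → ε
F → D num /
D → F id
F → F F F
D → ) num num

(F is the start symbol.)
To compute FIRST(id c D), process the symbols left to right:
Symbol id is a terminal. Add 'id' and stop.
FIRST(id c D) = { 'id' }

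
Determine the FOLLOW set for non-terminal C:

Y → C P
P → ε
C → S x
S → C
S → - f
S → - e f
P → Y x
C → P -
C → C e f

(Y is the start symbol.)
{ $, '-', 'e', 'x' }

To compute FOLLOW(C), find every occurrence of C on a right-hand side N → α C β: add FIRST(β) \ {ε}, and if β is empty or nullable also add FOLLOW(N). Iterate to a fixed point.

In Y → C P: C is followed by P, add FIRST(P) \ {ε} = { '-' }
  P is nullable, so also add FOLLOW(Y)
In S → C: C is at the end, add FOLLOW(S)
In C → C e f: C is followed by e f, add FIRST(e f) \ {ε} = { 'e' }

The FOLLOW sets referred to above (computed the same way, to a fixed point):
  FOLLOW(Y) = { $, 'x' }
  FOLLOW(S) = { 'x' }

Taking the union: FOLLOW(C) = { $, '-', 'e', 'x' }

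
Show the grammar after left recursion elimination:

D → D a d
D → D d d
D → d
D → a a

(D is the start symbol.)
D is directly left-recursive. The standard transformation for
  A → A α₁ | ... | A α_m | β₁ | ... | β_n
is
  A  → β₁ A' | ... | β_n A'
  A' → α₁ A' | ... | α_m A' | ε

D → d becomes D → d D'
D → a a becomes D → a a D'
D → D a d becomes D' → a d D'
D → D d d becomes D' → d d D'
Add D' → ε

Resulting grammar:
D → d D'
D → a a D'
D' → a d D'
D' → d d D'
D' → ε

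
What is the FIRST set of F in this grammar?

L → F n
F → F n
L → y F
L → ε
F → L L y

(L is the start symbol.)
FIRST sets of the other non-terminals involved (by the same procedure, iterated to a fixed point):
  FIRST(L) = { 'y', ε }

From F → F n:
  - F is the symbol being defined: contributes nothing new
    F is not nullable, so stop
From F → L L y:
  - L is a non-terminal: add FIRST(L) \ {ε} = { 'y' }
    L is nullable, so continue to the next symbol
  - L is a non-terminal: add FIRST(L) \ {ε} = { 'y' }
    L is nullable, so continue to the next symbol
  - y is a terminal: add 'y' and stop

Collecting: FIRST(F) = { 'y' }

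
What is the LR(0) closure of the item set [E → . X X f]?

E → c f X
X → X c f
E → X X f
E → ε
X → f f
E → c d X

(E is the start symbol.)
Start with: [E → . X X f]
  [E → . X X f] has the dot before X: add [X → . X c f], [X → . f f]
No further items can be added.

CLOSURE = { [E → . X X f], [X → . X c f], [X → . f f] }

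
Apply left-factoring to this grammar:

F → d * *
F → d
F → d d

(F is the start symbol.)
Left-factoring transforms A → αβ₁ | αβ₂ into A → αA' and A' → β₁ | β₂
(α is the longest common prefix among the alternatives). Repeat until
no nonterminal has two alternatives with a common prefix.

Round 1: F has alternatives sharing prefix 'd'. Introduce F': F → d F'
  Add: F' → * *
  Add: F' → ε
  Add: F' → d

No remaining common prefixes — done.

Resulting grammar:
F → d F'
F' → * *
F' → ε
F' → d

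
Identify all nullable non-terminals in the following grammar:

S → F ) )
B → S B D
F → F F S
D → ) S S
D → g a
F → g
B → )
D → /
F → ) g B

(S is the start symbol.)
None

A non-terminal is nullable if it can derive ε (the empty string): either it has an ε-production, or it has a production whose right-hand side consists entirely of nullable non-terminals.

There are no ε-productions, so no non-terminal can derive ε.
No non-terminals are nullable.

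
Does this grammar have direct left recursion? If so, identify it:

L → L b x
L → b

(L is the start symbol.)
Direct left recursion occurs when N → N α for some non-terminal N (the right-hand side begins with the left-hand side itself).

L → L b x: LEFT RECURSIVE (starts with L)
L → b: starts with b

The grammar has direct left recursion on: L.

Answer: Yes, L is left-recursive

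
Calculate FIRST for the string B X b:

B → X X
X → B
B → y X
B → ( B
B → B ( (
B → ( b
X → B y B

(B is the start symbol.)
{ '(', 'y' }

FIRST sets of the non-terminals involved (from the grammar, by fixed-point iteration):
  FIRST(B) = { '(', 'y' }

To compute FIRST(B X b), process the symbols left to right:
Symbol B is a non-terminal. Add FIRST(B) \ {ε} = { '(', 'y' }
B is not nullable (ε ∉ FIRST(B)), so stop here.
FIRST(B X b) = { '(', 'y' }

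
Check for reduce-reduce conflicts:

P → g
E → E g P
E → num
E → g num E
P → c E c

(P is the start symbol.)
No reduce-reduce conflicts

Augment with P' → P and build the canonical LR(0) collection (I0 = CLOSURE({[P' → . P]}), then GOTO on every symbol after a dot until no new states appear). It has 12 states:
  I0: { [P → . c E c], [P → . g], [P' → . P] }  — shift
  I1: { [P' → P .] }  — accept
  I2: { [E → . E g P], [E → . g num E], [E → . num], [P → c . E c] }  — shift
  I3: { [P → g .] }  — reduce
  I4: { [E → E . g P], [P → c E . c] }  — shift
  I5: { [E → g . num E] }  — shift
  I6: { [E → num .] }  — reduce
  I7: { [E → . E g P], [E → . g num E], [E → . num], [E → g num . E] }  — shift
  I8: { [E → E . g P], [E → g num E .] }  — shift, reduce
  I9: { [E → E g . P], [P → . c E c], [P → . g] }  — shift
  I10: { [E → E g P .] }  — reduce
  I11: { [P → c E c .] }  — reduce

No state contains more than one complete item.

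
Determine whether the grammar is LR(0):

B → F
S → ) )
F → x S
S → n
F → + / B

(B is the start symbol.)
Yes, the grammar is LR(0)

Augment with B' → B and build the canonical LR(0) collection (I0 = CLOSURE({[B' → . B]}), then GOTO on every symbol after a dot until no new states appear). It has 11 states:
  I0: { [B → . F], [B' → . B], [F → . + / B], [F → . x S] }  — shift
  I1: { [F → + . / B] }  — shift
  I2: { [B' → B .] }  — accept
  I3: { [B → F .] }  — reduce
  I4: { [F → x . S], [S → . ) )], [S → . n] }  — shift
  I5: { [S → ) . )] }  — shift
  I6: { [F → x S .] }  — reduce
  I7: { [S → n .] }  — reduce
  I8: { [S → ) ) .] }  — reduce
  I9: { [B → . F], [F → + / . B], [F → . + / B], [F → . x S] }  — shift
  I10: { [F → + / B .] }  — reduce

Every state is either a pure shift/goto state or contains exactly one complete item and nothing to shift — no conflicts. The grammar is LR(0).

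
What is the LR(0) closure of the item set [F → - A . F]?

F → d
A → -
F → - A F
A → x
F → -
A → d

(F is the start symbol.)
To compute CLOSURE, for each item [A → α.Bβ] where B is a non-terminal, add [B → .γ] for all productions B → γ; repeat for the newly added items until nothing changes.

Start with: [F → - A . F]
  [F → - A . F] has the dot before F: add [F → . d], [F → . - A F], [F → . -]
No further items can be added.

CLOSURE = { [F → - A . F], [F → . - A F], [F → . -], [F → . d] }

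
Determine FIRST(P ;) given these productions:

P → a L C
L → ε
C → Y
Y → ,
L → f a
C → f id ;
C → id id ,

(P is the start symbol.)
FIRST sets of the non-terminals involved (from the grammar, by fixed-point iteration):
  FIRST(P) = { 'a' }

To compute FIRST(P ;), process the symbols left to right:
Symbol P is a non-terminal. Add FIRST(P) \ {ε} = { 'a' }
P is not nullable (ε ∉ FIRST(P)), so stop here.
FIRST(P ;) = { 'a' }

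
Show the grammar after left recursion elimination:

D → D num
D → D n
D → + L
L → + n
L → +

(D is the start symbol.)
D is directly left-recursive. The standard transformation for
  A → A α₁ | ... | A α_m | β₁ | ... | β_n
is
  A  → β₁ A' | ... | β_n A'
  A' → α₁ A' | ... | α_m A' | ε

D → + L becomes D → + L D'
D → D num becomes D' → num D'
D → D n becomes D' → n D'
Add D' → ε

Productions for other non-terminals are unchanged:
  L → + n
  L → +

Resulting grammar:
D → + L D'
D' → num D'
D' → n D'
D' → ε
L → + n
L → +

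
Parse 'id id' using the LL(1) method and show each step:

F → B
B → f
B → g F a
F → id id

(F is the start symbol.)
Stack is shown with the top on the left.

Stack    Input    Action
------------------------
F $      id id $  output F → id id
id id $  id id $  match 'id'
id $     id $     match 'id'
$        $        accept

The string is accepted.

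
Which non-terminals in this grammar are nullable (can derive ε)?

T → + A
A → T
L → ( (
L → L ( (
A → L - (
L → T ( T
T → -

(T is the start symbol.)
None

A non-terminal is nullable if it can derive ε (the empty string): either it has an ε-production, or it has a production whose right-hand side consists entirely of nullable non-terminals.

There are no ε-productions, so no non-terminal can derive ε.
No non-terminals are nullable.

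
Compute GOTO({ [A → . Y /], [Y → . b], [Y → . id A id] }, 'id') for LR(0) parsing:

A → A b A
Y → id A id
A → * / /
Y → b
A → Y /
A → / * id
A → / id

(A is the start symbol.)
{ [A → . * / /], [A → . / * id], [A → . / id], [A → . A b A], [A → . Y /], [Y → . b], [Y → . id A id], [Y → id . A id] }

GOTO(I, 'id') = CLOSURE({ [A → αX.β] : [A → α.Xβ] ∈ I, X = 'id' })

Items with dot before 'id', with the dot advanced:
  [Y → . id A id] → [Y → id . A id]
Closure of the advanced items:
  [Y → id . A id] has the dot before A: add [A → . A b A], [A → . * / /], [A → . Y /], [A → . / * id], [A → . / id]
  [A → . Y /] has the dot before Y: add [Y → . id A id], [Y → . b]

GOTO = { [A → . * / /], [A → . / * id], [A → . / id], [A → . A b A], [A → . Y /], [Y → . b], [Y → . id A id], [Y → id . A id] }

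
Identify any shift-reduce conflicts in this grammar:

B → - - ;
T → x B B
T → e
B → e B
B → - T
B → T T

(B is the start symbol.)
A shift-reduce conflict occurs when an LR(0) state has both:
  - a complete (reduce) item [A → α .] (dot at the end), and
  - a shift item [B → β . c γ] (dot before a terminal).

Augment with B' → B and build the canonical LR(0) collection (I0 = CLOSURE({[B' → . B]}), then GOTO on every symbol after a dot until no new states appear). It has 14 states:
  I0: { [B → . - - ;], [B → . - T], [B → . T T], [B → . e B], [B' → . B], [T → . e], [T → . x B B] }  — shift
  I1: { [B → - . - ;], [B → - . T], [T → . e], [T → . x B B] }  — shift
  I2: { [B' → B .] }  — accept
  I3: { [B → T . T], [T → . e], [T → . x B B] }  — shift
  I4: { [B → . - - ;], [B → . - T], [B → . T T], [B → . e B], [B → e . B], [T → . e], [T → . x B B], [T → e .] }  — shift, reduce
  I5: { [B → . - - ;], [B → . - T], [B → . T T], [B → . e B], [T → . e], [T → . x B B], [T → x . B B] }  — shift
  I6: { [B → . - - ;], [B → . - T], [B → . T T], [B → . e B], [T → . e], [T → . x B B], [T → x B . B] }  — shift
  I7: { [T → x B B .] }  — reduce
  I8: { [B → e B .] }  — reduce
  I9: { [B → T T .] }  — reduce
  I10: { [T → e .] }  — reduce
  I11: { [B → - - . ;] }  — shift
  I12: { [B → - T .] }  — reduce
  I13: { [B → - - ; .] }  — reduce

I4 contains reduce item [T → e .] and shift items [B → . - - ;], [B → . - T], [B → . e B], [T → . e], [T → . x B B] — shift-reduce conflict.

Answer: Yes — I4: [T → e .] vs [B → . - - ;]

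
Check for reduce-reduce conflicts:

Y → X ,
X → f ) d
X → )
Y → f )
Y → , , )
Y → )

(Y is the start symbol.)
A reduce-reduce conflict occurs when an LR(0) state has two complete items [A → α .] and [B → β .] — both call for a reduction, and with no lookahead the parser cannot choose between them.

Augment with Y' → Y and build the canonical LR(0) collection (I0 = CLOSURE({[Y' → . Y]}), then GOTO on every symbol after a dot until no new states appear). It has 11 states:
  I0: { [X → . )], [X → . f ) d], [Y → . )], [Y → . , , )], [Y → . X ,], [Y → . f )], [Y' → . Y] }  — shift
  I1: { [X → ) .], [Y → ) .] }  — 2 reduces
  I2: { [Y → , . , )] }  — shift
  I3: { [Y → X . ,] }  — shift
  I4: { [Y' → Y .] }  — accept
  I5: { [X → f . ) d], [Y → f . )] }  — shift
  I6: { [X → f ) . d], [Y → f ) .] }  — shift, reduce
  I7: { [X → f ) d .] }  — reduce
  I8: { [Y → X , .] }  — reduce
  I9: { [Y → , , . )] }  — shift
  I10: { [Y → , , ) .] }  — reduce

I1 contains complete items [X → ) .], [Y → ) .] — reduce-reduce conflict.

Answer: Yes — I1: [X → ) .] vs [Y → ) .]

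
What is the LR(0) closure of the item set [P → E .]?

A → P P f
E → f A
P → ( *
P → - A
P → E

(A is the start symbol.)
{ [P → E .] }

To compute CLOSURE, for each item [A → α.Bβ] where B is a non-terminal, add [B → .γ] for all productions B → γ; repeat for the newly added items until nothing changes.

Start with: [P → E .]
The dot is at the end, so nothing is added.

CLOSURE = { [P → E .] }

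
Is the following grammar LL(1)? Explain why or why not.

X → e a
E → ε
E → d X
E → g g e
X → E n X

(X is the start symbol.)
Yes, the grammar is LL(1).

A grammar is LL(1) if for each non-terminal N with multiple productions, the predict sets of those productions are pairwise disjoint, where PREDICT(N → α) = (FIRST(α) \ {ε}) ∪ (FOLLOW(N) if α ⇒* ε).

Relevant sets:
  FIRST(E) = { 'd', 'g', ε }
  FOLLOW(E) = { 'n' }

For X:
  PREDICT(X → e a) = { 'e' }
  PREDICT(X → E n X) = { 'd', 'g', 'n' }
For E:
  PREDICT(E → ε) = { 'n' }
  PREDICT(E → d X) = { 'd' }
  PREDICT(E → g g e) = { 'g' }

All predict sets are disjoint. The grammar IS LL(1).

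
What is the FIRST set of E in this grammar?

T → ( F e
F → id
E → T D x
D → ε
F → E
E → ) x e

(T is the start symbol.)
To compute FIRST(E), examine every production with E on the left-hand side, reading each right-hand side left to right until a non-nullable symbol is reached.

FIRST sets of the other non-terminals involved (by the same procedure, iterated to a fixed point):
  FIRST(T) = { '(' }

From E → T D x:
  - T is a non-terminal: add FIRST(T) \ {ε} = { '(' }
    T is not nullable, so stop
From E → ) x e:
  - ')' is a terminal: add ')' and stop

Collecting: FIRST(E) = { '(', ')' }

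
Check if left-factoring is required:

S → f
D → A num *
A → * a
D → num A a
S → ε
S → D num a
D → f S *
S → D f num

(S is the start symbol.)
Yes, S has productions with common prefix 'D'

Left-factoring is needed when two productions for the same non-terminal
share a common prefix on the right-hand side.

Productions for S:
  S → f
  S → ε
  S → D num a
  S → D f num
Productions for D:
  D → A num *
  D → num A a
  D → f S *

Found common prefix 'D' in productions for S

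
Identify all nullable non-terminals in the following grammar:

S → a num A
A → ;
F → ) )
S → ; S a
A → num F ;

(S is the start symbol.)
None

There are no ε-productions, so no non-terminal can derive ε.
No non-terminals are nullable.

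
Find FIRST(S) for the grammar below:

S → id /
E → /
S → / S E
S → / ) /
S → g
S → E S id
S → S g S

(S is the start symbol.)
FIRST sets of the other non-terminals involved (by the same procedure, iterated to a fixed point):
  FIRST(E) = { '/' }

From S → id /:
  - id is a terminal: add 'id' and stop
From S → / S E:
  - '/' is a terminal: add '/' and stop
From S → / ) /:
  - '/' is a terminal: add '/' and stop
From S → g:
  - g is a terminal: add 'g' and stop
From S → E S id:
  - E is a non-terminal: add FIRST(E) \ {ε} = { '/' }
    E is not nullable, so stop
From S → S g S:
  - S is the symbol being defined: contributes nothing new
    S is not nullable, so stop

Collecting: FIRST(S) = { '/', 'g', 'id' }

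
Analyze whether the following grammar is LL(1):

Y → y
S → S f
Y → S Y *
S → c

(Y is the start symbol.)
No. Predict set conflict for S: { 'c' }

A grammar is LL(1) if for each non-terminal N with multiple productions, the predict sets of those productions are pairwise disjoint, where PREDICT(N → α) = (FIRST(α) \ {ε}) ∪ (FOLLOW(N) if α ⇒* ε).

Relevant sets:
  FIRST(S) = { 'c' }

For Y:
  PREDICT(Y → y) = { 'y' }
  PREDICT(Y → S Y '*') = { 'c' }
For S:
  PREDICT(S → S f) = { 'c' }
  PREDICT(S → c) = { 'c' }

Conflict found: Predict set conflict for S: { 'c' }
The grammar is NOT LL(1).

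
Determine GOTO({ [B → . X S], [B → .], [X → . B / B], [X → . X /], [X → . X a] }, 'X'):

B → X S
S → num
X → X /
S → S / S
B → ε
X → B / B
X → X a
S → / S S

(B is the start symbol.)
{ [B → X . S], [S → . / S S], [S → . S / S], [S → . num], [X → X . /], [X → X . a] }

GOTO(I, 'X') = CLOSURE({ [A → αX.β] : [A → α.Xβ] ∈ I, X = 'X' })

Items with dot before 'X', with the dot advanced:
  [B → . X S] → [B → X . S]
  [X → . X /] → [X → X . /]
  [X → . X a] → [X → X . a]
Closure of the advanced items:
  [B → X . S] has the dot before S: add [S → . num], [S → . S / S], [S → . / S S]

GOTO = { [B → X . S], [S → . / S S], [S → . S / S], [S → . num], [X → X . /], [X → X . a] }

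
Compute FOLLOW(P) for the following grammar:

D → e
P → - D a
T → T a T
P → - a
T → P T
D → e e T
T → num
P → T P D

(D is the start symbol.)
To compute FOLLOW(P), find every occurrence of P on a right-hand side N → α P β: add FIRST(β) \ {ε}, and if β is empty or nullable also add FOLLOW(N). Iterate to a fixed point.

In T → P T: P is followed by T, add FIRST(T) \ {ε} = { '-', 'num' }
In P → T P D: P is followed by D, add FIRST(D) \ {ε} = { 'e' }

Taking the union: FOLLOW(P) = { '-', 'e', 'num' }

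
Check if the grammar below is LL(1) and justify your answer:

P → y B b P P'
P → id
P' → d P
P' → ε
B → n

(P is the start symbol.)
Relevant sets:
  FOLLOW(P') = { $, 'd' }

For P:
  PREDICT(P → y B b P P') = { 'y' }
  PREDICT(P → id) = { 'id' }
For P':
  PREDICT(P' → d P) = { 'd' }
  PREDICT(P' → ε) = { $, 'd' }
B has a single production, so nothing to check there.

Conflict found: Predict set conflict for P': { 'd' }
The grammar is NOT LL(1).

Answer: No. Predict set conflict for P': { 'd' }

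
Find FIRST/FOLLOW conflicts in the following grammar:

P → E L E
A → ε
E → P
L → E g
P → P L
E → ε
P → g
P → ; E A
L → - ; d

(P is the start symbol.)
A FIRST/FOLLOW conflict occurs when a non-terminal N has a nullable alternative N → β (β ⇒* ε) and another alternative N → α with FIRST(α) ∩ FOLLOW(N) ≠ ∅: on such a lookahead the parser cannot decide between expanding α and letting N vanish via β.

Nullable non-terminals: A, E.
FIRST sets used below: FIRST(P) = { '-', ';', 'g' }
A has a nullable alternative but only one production, so nothing to check.

E: nullable alternative(s) E → ε; FOLLOW(E) = { $, '-', ';', 'g' }
  E → P: FIRST \ {ε} = { '-', ';', 'g' } — overlaps FOLLOW(E) on { '-', ';', 'g' }: CONFLICT
  E → ε: FIRST \ {ε} = { } — this is the only nullable alternative, skip

L, P have no nullable alternative, so no FIRST/FOLLOW check is needed there.

So the grammar has 1 FIRST/FOLLOW conflict (marked CONFLICT above).

Answer: Yes. E → P with FOLLOW(E) on { '-', ';', 'g' }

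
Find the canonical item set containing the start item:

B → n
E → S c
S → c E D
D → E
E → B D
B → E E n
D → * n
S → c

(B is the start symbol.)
{ [B → . E E n], [B → . n], [B' → . B], [E → . B D], [E → . S c], [S → . c E D], [S → . c] }

First, augment the grammar with B' → B
I₀ = CLOSURE({ [B' → . B] }):
  [B' → . B] has the dot before B: add [B → . n], [B → . E E n]
  [B → . E E n] has the dot before E: add [E → . S c], [E → . B D]
  [E → . S c] has the dot before S: add [S → . c E D], [S → . c]
No further items can be added.

I₀ = { [B → . E E n], [B → . n], [B' → . B], [E → . B D], [E → . S c], [S → . c E D], [S → . c] }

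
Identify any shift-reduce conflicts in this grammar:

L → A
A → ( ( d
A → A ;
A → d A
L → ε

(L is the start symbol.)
A shift-reduce conflict occurs when an LR(0) state has both:
  - a complete (reduce) item [A → α .] (dot at the end), and
  - a shift item [B → β . c γ] (dot before a terminal).

Augment with L' → L and build the canonical LR(0) collection (I0 = CLOSURE({[L' → . L]}), then GOTO on every symbol after a dot until no new states appear). It has 9 states:
  I0: { [A → . ( ( d], [A → . A ;], [A → . d A], [L → . A], [L → .], [L' → . L] }  — shift, reduce
  I1: { [A → ( . ( d] }  — shift
  I2: { [A → A . ;], [L → A .] }  — shift, reduce
  I3: { [L' → L .] }  — accept
  I4: { [A → . ( ( d], [A → . A ;], [A → . d A], [A → d . A] }  — shift
  I5: { [A → A . ;], [A → d A .] }  — shift, reduce
  I6: { [A → A ; .] }  — reduce
  I7: { [A → ( ( . d] }  — shift
  I8: { [A → ( ( d .] }  — reduce

I0 contains reduce item [L → .] and shift items [A → . ( ( d], [A → . d A] — shift-reduce conflict.
I2 contains reduce item [L → A .] and shift item [A → A . ;] — shift-reduce conflict.
I5 contains reduce item [A → d A .] and shift item [A → A . ;] — shift-reduce conflict.

Answer: Yes — I0: [L → .] vs [A → . ( ( d]; I2: [L → A .] vs [A → A . ;]; I5: [A → d A .] vs [A → A . ;]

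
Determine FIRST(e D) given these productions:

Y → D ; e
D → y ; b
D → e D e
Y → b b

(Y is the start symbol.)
To compute FIRST(e D), process the symbols left to right:
Symbol e is a terminal. Add 'e' and stop.
FIRST(e D) = { 'e' }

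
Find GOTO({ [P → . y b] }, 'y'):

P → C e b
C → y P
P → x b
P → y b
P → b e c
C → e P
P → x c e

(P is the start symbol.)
GOTO(I, 'y') = CLOSURE({ [A → αX.β] : [A → α.Xβ] ∈ I, X = 'y' })

Items with dot before 'y', with the dot advanced:
  [P → . y b] → [P → y . b]
Closure adds nothing (no advanced item has the dot before a non-terminal).

GOTO = { [P → y . b] }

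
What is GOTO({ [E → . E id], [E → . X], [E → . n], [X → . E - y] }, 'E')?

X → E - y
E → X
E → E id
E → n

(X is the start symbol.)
{ [E → E . id], [X → E . - y] }

GOTO(I, 'E') = CLOSURE({ [A → αX.β] : [A → α.Xβ] ∈ I, X = 'E' })

Items with dot before 'E', with the dot advanced:
  [E → . E id] → [E → E . id]
  [X → . E - y] → [X → E . - y]
Closure adds nothing (no advanced item has the dot before a non-terminal).

GOTO = { [E → E . id], [X → E . - y] }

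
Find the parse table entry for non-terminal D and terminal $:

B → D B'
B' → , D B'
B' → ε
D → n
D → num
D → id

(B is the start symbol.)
Empty (error entry)

To find M[D, $], we find productions for D where $ is in the predict set (PREDICT(N → α) = (FIRST(α) \ {ε}) ∪ (FOLLOW(N) if α ⇒* ε)).

D → n: PREDICT = { 'n' }
D → num: PREDICT = { 'num' }
D → id: PREDICT = { 'id' }

M[D, $] is empty (no production applies)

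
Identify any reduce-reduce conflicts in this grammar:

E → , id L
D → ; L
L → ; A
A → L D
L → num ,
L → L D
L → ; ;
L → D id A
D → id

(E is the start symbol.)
Yes — I16: [A → L D .] vs [L → L D .]

A reduce-reduce conflict occurs when an LR(0) state has two complete items [A → α .] and [B → β .] — both call for a reduction, and with no lookahead the parser cannot choose between them.

Augment with E' → E and build the canonical LR(0) collection (I0 = CLOSURE({[E' → . E]}), then GOTO on every symbol after a dot until no new states appear). It has 20 states:
  I0: { [E → . , id L], [E' → . E] }  — shift
  I1: { [E → , . id L] }  — shift
  I2: { [E' → E .] }  — accept
  I3: { [D → . ; L], [D → . id], [E → , id . L], [L → . ; ;], [L → . ; A], [L → . D id A], [L → . L D], [L → . num ,] }  — shift
  I4: { [A → . L D], [D → . ; L], [D → . id], [D → ; . L], [L → . ; ;], [L → . ; A], [L → . D id A], [L → . L D], [L → . num ,], [L → ; . ;], [L → ; . A] }  — shift
  I5: { [L → D . id A] }  — shift
  I6: { [D → . ; L], [D → . id], [E → , id L .], [L → L . D] }  — shift, reduce
  I7: { [D → id .] }  — reduce
  I8: { [L → num . ,] }  — shift
  I9: { [L → num , .] }  — reduce
  I10: { [D → . ; L], [D → . id], [D → ; . L], [L → . ; ;], [L → . ; A], [L → . D id A], [L → . L D], [L → . num ,] }  — shift
  I11: { [L → L D .] }  — reduce
  I12: { [D → . ; L], [D → . id], [D → ; L .], [L → L . D] }  — shift, reduce
  I13: { [A → . L D], [D → . ; L], [D → . id], [L → . ; ;], [L → . ; A], [L → . D id A], [L → . L D], [L → . num ,], [L → D id . A] }  — shift
  I14: { [L → D id A .] }  — reduce
  I15: { [A → L . D], [D → . ; L], [D → . id], [L → L . D] }  — shift
  I16: { [A → L D .], [L → L D .] }  — 2 reduces
  I17: { [A → . L D], [D → . ; L], [D → . id], [D → ; . L], [L → . ; ;], [L → . ; A], [L → . D id A], [L → . L D], [L → . num ,], [L → ; . ;], [L → ; . A], [L → ; ; .] }  — shift, reduce
  I18: { [L → ; A .] }  — reduce
  I19: { [A → L . D], [D → . ; L], [D → . id], [D → ; L .], [L → L . D] }  — shift, reduce

I16 contains complete items [A → L D .], [L → L D .] — reduce-reduce conflict.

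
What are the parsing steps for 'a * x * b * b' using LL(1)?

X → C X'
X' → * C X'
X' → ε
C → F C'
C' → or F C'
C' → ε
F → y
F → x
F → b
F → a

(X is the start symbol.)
LL(1) parsing maintains a stack (initially the start symbol over $) and the input. At each step: if the stack top is a terminal, match it against the current input token; if it is a non-terminal N, replace it with the RHS of M[N, lookahead] (the unique production whose predict set contains the lookahead).

Stack is shown with the top on the left.

Stack      Input            Action
----------------------------------
X $        a * x * b * b $  output X → C X'
C X' $     a * x * b * b $  output C → F C'
F C' X' $  a * x * b * b $  output F → a
a C' X' $  a * x * b * b $  match 'a'
C' X' $    * x * b * b $    output C' → ε
X' $       * x * b * b $    output X' → * C X'
* C X' $   * x * b * b $    match '*'
C X' $     x * b * b $      output C → F C'
F C' X' $  x * b * b $      output F → x
x C' X' $  x * b * b $      match 'x'
C' X' $    * b * b $        output C' → ε
X' $       * b * b $        output X' → * C X'
* C X' $   * b * b $        match '*'
C X' $     b * b $          output C → F C'
F C' X' $  b * b $          output F → b
b C' X' $  b * b $          match 'b'
C' X' $    * b $            output C' → ε
X' $       * b $            output X' → * C X'
* C X' $   * b $            match '*'
C X' $     b $              output C → F C'
F C' X' $  b $              output F → b
b C' X' $  b $              match 'b'
C' X' $    $                output C' → ε
X' $       $                output X' → ε
$          $                accept

The string is accepted.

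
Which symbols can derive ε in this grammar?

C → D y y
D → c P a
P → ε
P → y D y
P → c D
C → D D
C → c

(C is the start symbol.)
A non-terminal is nullable if it can derive ε (the empty string): either it has an ε-production, or it has a production whose right-hand side consists entirely of nullable non-terminals.

ε-productions: P → ε
So P is immediately nullable.
No further non-terminal can be added: every production for the remaining non-terminals contains a terminal or a non-nullable non-terminal.
Nullable = { 'P' }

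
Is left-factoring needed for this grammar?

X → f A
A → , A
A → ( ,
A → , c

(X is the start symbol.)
Left-factoring is needed when two productions for the same non-terminal
share a common prefix on the right-hand side.

Productions for A:
  A → , A
  A → ( ,
  A → , c

Found common prefix ',' in productions for A

Answer: Yes, A has productions with common prefix ','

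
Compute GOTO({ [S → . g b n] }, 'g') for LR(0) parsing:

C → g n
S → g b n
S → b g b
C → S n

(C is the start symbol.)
GOTO(I, 'g') = CLOSURE({ [A → αX.β] : [A → α.Xβ] ∈ I, X = 'g' })

Items with dot before 'g', with the dot advanced:
  [S → . g b n] → [S → g . b n]
Closure adds nothing (no advanced item has the dot before a non-terminal).

GOTO = { [S → g . b n] }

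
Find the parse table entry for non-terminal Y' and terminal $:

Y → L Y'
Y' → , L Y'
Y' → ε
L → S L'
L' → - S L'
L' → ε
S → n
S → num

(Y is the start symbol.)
Y' → ε

To find M[Y', $], we find productions for Y' where $ is in the predict set (PREDICT(N → α) = (FIRST(α) \ {ε}) ∪ (FOLLOW(N) if α ⇒* ε)).

Relevant sets:
  FOLLOW(Y') = { $ }

Y' → , L Y': PREDICT = { ',' }
Y' → ε: PREDICT = { $ }
  $ is in predict set, so this production goes in M[Y', $]

M[Y', $] = Y' → ε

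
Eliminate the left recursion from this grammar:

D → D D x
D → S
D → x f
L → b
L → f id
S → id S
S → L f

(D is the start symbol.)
D → S D'
D → x f D'
D' → D x D'
D' → ε
L → b
L → f id
S → id S
S → L f

D is directly left-recursive. The standard transformation for
  A → A α₁ | ... | A α_m | β₁ | ... | β_n
is
  A  → β₁ A' | ... | β_n A'
  A' → α₁ A' | ... | α_m A' | ε

D → S becomes D → S D'
D → x f becomes D → x f D'
D → D D x becomes D' → D x D'
Add D' → ε

Productions for other non-terminals are unchanged:
  L → b
  L → f id
  S → id S
  S → L f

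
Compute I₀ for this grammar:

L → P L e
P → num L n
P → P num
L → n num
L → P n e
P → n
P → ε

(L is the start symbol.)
{ [L → . P L e], [L → . P n e], [L → . n num], [L' → . L], [P → . P num], [P → . n], [P → . num L n], [P → .] }

First, augment the grammar with L' → L
I₀ = CLOSURE({ [L' → . L] }):
  [L' → . L] has the dot before L: add [L → . P L e], [L → . n num], [L → . P n e]
  [L → . P L e] has the dot before P: add [P → . num L n], [P → . P num], [P → . n], [P → .]
No further items can be added.

I₀ = { [L → . P L e], [L → . P n e], [L → . n num], [L' → . L], [P → . P num], [P → . n], [P → . num L n], [P → .] }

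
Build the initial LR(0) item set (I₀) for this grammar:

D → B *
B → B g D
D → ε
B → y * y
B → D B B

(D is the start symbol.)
{ [B → . B g D], [B → . D B B], [B → . y * y], [D → . B *], [D → .], [D' → . D] }

First, augment the grammar with D' → D
I₀ = CLOSURE({ [D' → . D] }):
  [D' → . D] has the dot before D: add [D → . B *], [D → .]
  [D → . B *] has the dot before B: add [B → . B g D], [B → . y * y], [B → . D B B]
No further items can be added.

I₀ = { [B → . B g D], [B → . D B B], [B → . y * y], [D → . B *], [D → .], [D' → . D] }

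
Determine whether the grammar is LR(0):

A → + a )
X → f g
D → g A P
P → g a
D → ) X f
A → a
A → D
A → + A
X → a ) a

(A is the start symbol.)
No. Shift-reduce conflict between [A → a .] and [A → + a . )]

A grammar is LR(0) if no state in the canonical LR(0) collection has:
  - both a shift item (dot before a terminal) and a complete item (shift-reduce conflict), or
  - two or more complete items (reduce-reduce conflict; the accept item [A' → A .] counts as a complete item here).

Augment with A' → A and build the canonical LR(0) collection (I0 = CLOSURE({[A' → . A]}), then GOTO on every symbol after a dot until no new states appear). It has 21 states:
  I0: { [A → . + A], [A → . + a )], [A → . D], [A → . a], [A' → . A], [D → . ) X f], [D → . g A P] }  — shift
  I1: { [D → ) . X f], [X → . a ) a], [X → . f g] }  — shift
  I2: { [A → + . A], [A → + . a )], [A → . + A], [A → . + a )], [A → . D], [A → . a], [D → . ) X f], [D → . g A P] }  — shift
  I3: { [A' → A .] }  — accept
  I4: { [A → D .] }  — reduce
  I5: { [A → a .] }  — reduce
  I6: { [A → . + A], [A → . + a )], [A → . D], [A → . a], [D → . ) X f], [D → . g A P], [D → g . A P] }  — shift
  I7: { [D → g A . P], [P → . g a] }  — shift
  I8: { [D → g A P .] }  — reduce
  I9: { [P → g . a] }  — shift
  I10: { [P → g a .] }  — reduce
  I11: { [A → + A .] }  — reduce
  I12: { [A → + a . )], [A → a .] }  — shift, reduce
  I13: { [A → + a ) .] }  — reduce
  I14: { [D → ) X . f] }  — shift
  I15: { [X → a . ) a] }  — shift
  I16: { [X → f . g] }  — shift
  I17: { [X → f g .] }  — reduce
  I18: { [X → a ) . a] }  — shift
  I19: { [X → a ) a .] }  — reduce
  I20: { [D → ) X f .] }  — reduce

Conflict in state I12:
  Shift-reduce conflict between [A → a .] and [A → + a . )]
So the grammar is NOT LR(0).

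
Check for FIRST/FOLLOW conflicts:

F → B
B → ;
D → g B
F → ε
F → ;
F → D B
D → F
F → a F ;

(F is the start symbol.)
A FIRST/FOLLOW conflict occurs when a non-terminal N has a nullable alternative N → β (β ⇒* ε) and another alternative N → α with FIRST(α) ∩ FOLLOW(N) ≠ ∅: on such a lookahead the parser cannot decide between expanding α and letting N vanish via β.

Nullable non-terminals: D, F.
FIRST sets used below: FIRST(F) = { ';', 'a', 'g', ε }, FIRST(B) = { ';' }, FIRST(D) = { ';', 'a', 'g', ε }

D: nullable alternative(s) D → F; FOLLOW(D) = { ';' }
  D → g B: FIRST \ {ε} = { 'g' } — disjoint from FOLLOW(D)
  D → F: FIRST \ {ε} = { ';', 'a', 'g' } — this is the only nullable alternative, skip

F: nullable alternative(s) F → ε; FOLLOW(F) = { $, ';' }
  F → B: FIRST \ {ε} = { ';' } — overlaps FOLLOW(F) on { ';' }: CONFLICT
  F → ε: FIRST \ {ε} = { } — this is the only nullable alternative, skip
  F → ;: FIRST \ {ε} = { ';' } — overlaps FOLLOW(F) on { ';' }: CONFLICT
  F → D B: FIRST \ {ε} = { ';', 'a', 'g' } — overlaps FOLLOW(F) on { ';' }: CONFLICT
  F → a F ;: FIRST \ {ε} = { 'a' } — disjoint from FOLLOW(F)

B has no nullable alternative, so no FIRST/FOLLOW check is needed there.

So the grammar has 3 FIRST/FOLLOW conflicts (marked CONFLICT above).

Answer: Yes. F → B with FOLLOW(F) on { ';' }; F → ';' with FOLLOW(F) on { ';' }; F → D B with FOLLOW(F) on { ';' }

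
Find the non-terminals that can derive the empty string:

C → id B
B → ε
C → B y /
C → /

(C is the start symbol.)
ε-productions: B → ε
So B is immediately nullable.
No further non-terminal can be added: every production for the remaining non-terminals contains a terminal or a non-nullable non-terminal.
Nullable = { 'B' }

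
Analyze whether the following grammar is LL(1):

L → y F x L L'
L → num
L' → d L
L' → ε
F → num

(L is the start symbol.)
No. Predict set conflict for L': { 'd' }

Relevant sets:
  FOLLOW(L') = { $, 'd' }

For L:
  PREDICT(L → y F x L L') = { 'y' }
  PREDICT(L → num) = { 'num' }
For L':
  PREDICT(L' → d L) = { 'd' }
  PREDICT(L' → ε) = { $, 'd' }
F has a single production, so nothing to check there.

Conflict found: Predict set conflict for L': { 'd' }
The grammar is NOT LL(1).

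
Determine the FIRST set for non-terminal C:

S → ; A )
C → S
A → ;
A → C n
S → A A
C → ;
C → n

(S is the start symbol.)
{ ';', 'n' }

FIRST sets of the other non-terminals involved (by the same procedure, iterated to a fixed point):
  FIRST(S) = { ';', 'n' }

From C → S:
  - S is a non-terminal: add FIRST(S) \ {ε} = { ';', 'n' }
    S is not nullable, so stop
From C → ;:
  - ';' is a terminal: add ';' and stop
From C → n:
  - n is a terminal: add 'n' and stop

Collecting: FIRST(C) = { ';', 'n' }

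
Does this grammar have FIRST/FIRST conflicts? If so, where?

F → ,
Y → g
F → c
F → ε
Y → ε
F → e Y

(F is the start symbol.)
A FIRST/FIRST conflict occurs when two productions N → α and N → β for the same non-terminal have FIRST(α) ∩ FIRST(β) ≠ ∅ (with ε ∈ FIRST of a nullable right-hand side, so two nullable alternatives also conflict).

Productions for F:
  F → ,: FIRST = { ',' }
  F → c: FIRST = { 'c' }
  F → ε: FIRST = { ε }
  F → e Y: FIRST = { 'e' }
Productions for Y:
  Y → g: FIRST = { 'g' }
  Y → ε: FIRST = { ε }

All alternatives of each non-terminal have pairwise disjoint FIRST sets.

Answer: No FIRST/FIRST conflicts.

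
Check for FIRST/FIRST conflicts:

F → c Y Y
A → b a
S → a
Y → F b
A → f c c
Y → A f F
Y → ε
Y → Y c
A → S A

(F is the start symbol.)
FIRST sets of the non-terminals at (or reachable through a nullable prefix from) the front of some alternative:
  FIRST(S) = { 'a' }
  FIRST(F) = { 'c' }
  FIRST(A) = { 'a', 'b', 'f' }
  FIRST(Y) = { 'a', 'b', 'c', 'f', ε }

Productions for A:
  A → b a: FIRST = { 'b' }
  A → f c c: FIRST = { 'f' }
  A → S A: FIRST = { 'a' }
Productions for Y:
  Y → F b: FIRST = { 'c' }
  Y → A f F: FIRST = { 'a', 'b', 'f' }
  Y → ε: FIRST = { ε }
  Y → Y c: FIRST = { 'a', 'b', 'c', 'f' }
F, S have only one production, so no FIRST/FIRST conflict is possible there.

Conflict for Y: Y → F b and Y → Y c
  Overlap: { 'c' }
Conflict for Y: Y → A f F and Y → Y c
  Overlap: { 'a', 'b', 'f' }

Answer: Yes. Y → F b / Y → Y c on { 'c' }; Y → A f F / Y → Y c on { 'a', 'b', 'f' }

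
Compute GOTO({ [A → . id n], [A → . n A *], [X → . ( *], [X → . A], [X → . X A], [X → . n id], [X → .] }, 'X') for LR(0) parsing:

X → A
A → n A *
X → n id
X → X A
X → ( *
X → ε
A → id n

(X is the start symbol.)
{ [A → . id n], [A → . n A *], [X → X . A] }

GOTO(I, 'X') = CLOSURE({ [A → αX.β] : [A → α.Xβ] ∈ I, X = 'X' })

Items with dot before 'X', with the dot advanced:
  [X → . X A] → [X → X . A]
Closure of the advanced items:
  [X → X . A] has the dot before A: add [A → . n A *], [A → . id n]

GOTO = { [A → . id n], [A → . n A *], [X → X . A] }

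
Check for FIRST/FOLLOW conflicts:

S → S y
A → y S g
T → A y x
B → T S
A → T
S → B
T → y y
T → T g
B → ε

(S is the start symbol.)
Yes. S → S y with FOLLOW(S) on { 'y' }; B → T S with FOLLOW(B) on { 'y' }

A FIRST/FOLLOW conflict occurs when a non-terminal N has a nullable alternative N → β (β ⇒* ε) and another alternative N → α with FIRST(α) ∩ FOLLOW(N) ≠ ∅: on such a lookahead the parser cannot decide between expanding α and letting N vanish via β.

Nullable non-terminals: B, S.
FIRST sets used below: FIRST(T) = { 'y' }, FIRST(S) = { 'y', ε }, FIRST(B) = { 'y', ε }

B: nullable alternative(s) B → ε; FOLLOW(B) = { $, 'g', 'y' }
  B → T S: FIRST \ {ε} = { 'y' } — overlaps FOLLOW(B) on { 'y' }: CONFLICT
  B → ε: FIRST \ {ε} = { } — this is the only nullable alternative, skip

S: nullable alternative(s) S → B; FOLLOW(S) = { $, 'g', 'y' }
  S → S y: FIRST \ {ε} = { 'y' } — overlaps FOLLOW(S) on { 'y' }: CONFLICT
  S → B: FIRST \ {ε} = { 'y' } — this is the only nullable alternative, skip

A, T have no nullable alternative, so no FIRST/FOLLOW check is needed there.

So the grammar has 2 FIRST/FOLLOW conflicts (marked CONFLICT above).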